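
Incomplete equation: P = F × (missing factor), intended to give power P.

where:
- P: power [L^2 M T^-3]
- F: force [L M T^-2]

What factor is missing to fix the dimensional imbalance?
v (velocity), dimensions [L T^-1]

P has dimensions [L^2 M T^-3] and F has dimensions [L M T^-2].
The missing factor must have dimensions [L^2 M T^-3] / [L M T^-2] = [L T^-1], i.e. velocity (v).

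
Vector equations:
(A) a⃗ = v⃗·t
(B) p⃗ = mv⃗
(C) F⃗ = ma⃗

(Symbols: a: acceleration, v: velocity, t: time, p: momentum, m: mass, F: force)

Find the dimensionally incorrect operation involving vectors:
(A) a⃗ = v⃗·t

(A) a⃗ = v⃗·t: LHS [L T^-2], RHS [L] ✗ — acceleration is velocity per time; should be v⃗/t
(B) p⃗ = mv⃗: LHS [L M T^-1], RHS [L M T^-1] ✓ — mass (scalar) times velocity (vector)
(C) F⃗ = ma⃗: LHS [L M T^-2], RHS [L M T^-2] ✓ — Force and acceleration are vectors, mass is a scalar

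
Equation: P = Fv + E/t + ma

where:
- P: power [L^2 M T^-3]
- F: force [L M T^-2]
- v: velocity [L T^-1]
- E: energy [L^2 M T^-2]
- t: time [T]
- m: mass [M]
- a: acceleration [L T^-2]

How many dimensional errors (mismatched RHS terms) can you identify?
1

LHS P: [L^2 M T^-3]
- Fv: [L^2 M T^-3] ✓
- E/t: [L^2 M T^-3] ✓
- ma: [L M T^-2] ✗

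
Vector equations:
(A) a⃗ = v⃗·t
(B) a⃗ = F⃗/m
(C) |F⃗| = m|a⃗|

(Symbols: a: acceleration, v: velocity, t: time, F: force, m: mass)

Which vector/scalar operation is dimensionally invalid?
(A) a⃗ = v⃗·t

(A) a⃗ = v⃗·t: LHS [L T^-2], RHS [L] ✗ — acceleration is velocity per time; should be v⃗/t
(B) a⃗ = F⃗/m: LHS [L T^-2], RHS [L T^-2] ✓ — force (vector) divided by mass (scalar)
(C) |F⃗| = m|a⃗|: LHS [L M T^-2], RHS [L M T^-2] ✓ — magnitudes of vectors are scalars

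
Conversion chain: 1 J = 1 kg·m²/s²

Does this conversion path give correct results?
The chain is correct (no errors).

Correct: Joule is defined as kg·m²/s²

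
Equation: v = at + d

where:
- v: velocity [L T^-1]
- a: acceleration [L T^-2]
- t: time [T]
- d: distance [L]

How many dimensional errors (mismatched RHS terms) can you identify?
1

LHS v: [L T^-1]
- at: [L T^-1] ✓
- d: [L] ✗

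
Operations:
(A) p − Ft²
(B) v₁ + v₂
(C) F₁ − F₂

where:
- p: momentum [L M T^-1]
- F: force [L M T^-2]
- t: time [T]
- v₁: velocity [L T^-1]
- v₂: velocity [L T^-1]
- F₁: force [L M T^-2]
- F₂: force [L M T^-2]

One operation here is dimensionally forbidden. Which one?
(A) p − Ft²

(A) p − Ft²: p [L M T^-1] and Ft² [L M] — different dimensions cannot be added/subtracted ✗
(B) v₁ + v₂: v₁ [L T^-1] and v₂ [L T^-1] — same dimensions ✓
(C) F₁ − F₂: F₁ [L M T^-2] and F₂ [L M T^-2] — same dimensions ✓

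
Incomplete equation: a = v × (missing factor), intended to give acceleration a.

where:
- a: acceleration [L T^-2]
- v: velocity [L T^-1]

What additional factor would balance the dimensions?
1/t (inverse time), dimensions [T^-1]

a has dimensions [L T^-2] and v has dimensions [L T^-1].
The missing factor must have dimensions [L T^-2] / [L T^-1] = [T^-1], i.e. inverse time (1/t).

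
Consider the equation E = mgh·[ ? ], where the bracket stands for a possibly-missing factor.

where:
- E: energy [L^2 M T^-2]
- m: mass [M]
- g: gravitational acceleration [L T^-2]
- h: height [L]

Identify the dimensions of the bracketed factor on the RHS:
Nothing is missing — the bracketed factor must be dimensionless.

E has dimensions [L^2 M T^-2] and mgh already has dimensions [L^2 M T^-2], so E = mgh is dimensionally complete.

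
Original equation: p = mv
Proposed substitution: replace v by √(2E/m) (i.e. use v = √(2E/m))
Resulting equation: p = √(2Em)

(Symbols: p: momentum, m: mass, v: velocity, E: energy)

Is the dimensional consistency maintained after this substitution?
Yes

[v] = [L T^-1] and [√(2E/m)] = [L T^-1]. These match, so the substitution replaces a quantity by one of the same dimensions and the result p = √(2Em) has LHS [L M T^-1] vs RHS [L M T^-1] — still consistent.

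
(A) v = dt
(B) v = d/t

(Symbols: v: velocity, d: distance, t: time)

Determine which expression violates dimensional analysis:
(A)

(A) v = dt: LHS [L T^-1], RHS [L T] ✗
(B) v = d/t: LHS [L T^-1], RHS [L T^-1] ✓

Expression (A) v = dt is dimensionally incorrect.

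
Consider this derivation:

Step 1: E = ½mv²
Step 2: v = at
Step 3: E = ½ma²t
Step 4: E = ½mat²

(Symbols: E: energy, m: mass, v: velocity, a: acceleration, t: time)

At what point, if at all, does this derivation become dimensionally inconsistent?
Step 3

Step 1: E = ½mv² → LHS [L^2 M T^-2], RHS [L^2 M T^-2] ✓
Step 2: v = at → LHS [L T^-1], RHS [L T^-1] ✓
Step 3: E = ½ma²t → LHS [L^2 M T^-2], RHS [L^2 M T^-3] ✗

The first dimensional inconsistency appears in step 3: E = ½ma²t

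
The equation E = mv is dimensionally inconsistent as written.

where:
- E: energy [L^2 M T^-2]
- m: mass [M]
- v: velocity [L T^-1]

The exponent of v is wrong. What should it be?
The exponent of v should be 2: E = mv^2

The LHS E has dimensions [L^2 M T^-2]; v has dimensions [L T^-1].
As written, the RHS mv (exponent 1 on v) has dimensions [L M T^-1], which does not match.
With exponent 2, the RHS mv^2 has dimensions [L^2 M T^-2], matching the LHS.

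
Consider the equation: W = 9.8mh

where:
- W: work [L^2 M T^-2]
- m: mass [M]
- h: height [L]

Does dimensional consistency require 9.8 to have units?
Yes

W has dimensions [L^2 M T^-2], while mh alone has dimensions [L M]. For the equation to balance, the factor 9.8 must carry dimensions [L T^-2] — it is a dimensional constant (a numerical value of a physical quantity with its units suppressed), not a pure number.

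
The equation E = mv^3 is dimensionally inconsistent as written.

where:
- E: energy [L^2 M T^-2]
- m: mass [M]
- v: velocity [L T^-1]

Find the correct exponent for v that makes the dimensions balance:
The exponent of v should be 2: E = mv^2

The LHS E has dimensions [L^2 M T^-2]; v has dimensions [L T^-1].
As written, the RHS mv^3 (exponent 3 on v) has dimensions [L^3 M T^-3], which does not match.
With exponent 2, the RHS mv^2 has dimensions [L^2 M T^-2], matching the LHS.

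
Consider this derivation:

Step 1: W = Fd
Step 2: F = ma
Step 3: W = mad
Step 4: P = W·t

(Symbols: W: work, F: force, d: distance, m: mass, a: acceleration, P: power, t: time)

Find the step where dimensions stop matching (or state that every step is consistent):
Step 4

Step 1: W = Fd → LHS [L^2 M T^-2], RHS [L^2 M T^-2] ✓
Step 2: F = ma → LHS [L M T^-2], RHS [L M T^-2] ✓
Step 3: W = mad → LHS [L^2 M T^-2], RHS [L^2 M T^-2] ✓
Step 4: P = W·t → LHS [L^2 M T^-3], RHS [L^2 M T^-1] ✗

The first dimensional inconsistency appears in step 4: P = W·t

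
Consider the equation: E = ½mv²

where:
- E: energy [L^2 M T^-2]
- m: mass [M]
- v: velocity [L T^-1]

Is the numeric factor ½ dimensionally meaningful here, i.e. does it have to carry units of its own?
No

E has dimensions [L^2 M T^-2] and mv² already has dimensions [L^2 M T^-2], so the equation balances without ½ contributing any dimensions. ½ is a pure (dimensionless) number; changing or removing it would not affect dimensional consistency.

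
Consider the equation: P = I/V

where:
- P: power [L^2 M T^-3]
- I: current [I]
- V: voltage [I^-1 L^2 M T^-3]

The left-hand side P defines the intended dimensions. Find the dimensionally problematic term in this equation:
The right-hand side term I/V

P has dimensions [L^2 M T^-3], but I/V has dimensions [I^2 L^-2 M^-1 T^3], so the term I/V is dimensionally wrong for P.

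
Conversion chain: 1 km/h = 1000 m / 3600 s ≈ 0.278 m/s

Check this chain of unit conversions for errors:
The chain is correct (no errors).

Correct: 1 km = 1000 m, 1 h = 3600 s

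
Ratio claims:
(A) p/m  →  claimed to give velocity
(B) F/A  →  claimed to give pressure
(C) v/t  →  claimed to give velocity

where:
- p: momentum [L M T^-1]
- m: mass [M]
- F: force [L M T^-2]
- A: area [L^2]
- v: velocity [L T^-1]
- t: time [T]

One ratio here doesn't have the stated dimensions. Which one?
(C) v/t does not give velocity

(A) p/m: [L T^-1] = velocity [L T^-1] ✓
(B) F/A: [L^-1 M T^-2] = pressure [L^-1 M T^-2] ✓
(C) v/t: [L T^-2] ≠ velocity [L T^-1] ✗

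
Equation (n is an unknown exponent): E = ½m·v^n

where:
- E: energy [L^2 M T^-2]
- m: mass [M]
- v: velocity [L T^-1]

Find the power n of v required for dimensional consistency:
n = 2

E has dimensions [L^2 M T^-2]; v has dimensions [L T^-1].
The rest of the RHS has dimensions [M], so v^n must supply [L^2 T^-2].
With n = 2: ½m·v^2 has dimensions [L^2 M T^-2], matching the LHS ✓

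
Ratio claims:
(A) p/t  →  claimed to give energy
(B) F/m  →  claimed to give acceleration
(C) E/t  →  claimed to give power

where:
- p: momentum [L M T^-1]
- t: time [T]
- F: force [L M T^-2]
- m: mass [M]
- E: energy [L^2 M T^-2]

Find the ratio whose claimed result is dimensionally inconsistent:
(A) p/t does not give energy

(A) p/t: [L M T^-2] ≠ energy [L^2 M T^-2] ✗
(B) F/m: [L T^-2] = acceleration [L T^-2] ✓
(C) E/t: [L^2 M T^-3] = power [L^2 M T^-3] ✓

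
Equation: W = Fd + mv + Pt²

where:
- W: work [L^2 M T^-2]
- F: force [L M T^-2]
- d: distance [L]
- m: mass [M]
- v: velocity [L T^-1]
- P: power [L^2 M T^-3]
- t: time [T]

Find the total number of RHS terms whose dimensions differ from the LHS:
2

LHS W: [L^2 M T^-2]
- Fd: [L^2 M T^-2] ✓
- mv: [L M T^-1] ✗
- Pt²: [L^2 M T^-1] ✗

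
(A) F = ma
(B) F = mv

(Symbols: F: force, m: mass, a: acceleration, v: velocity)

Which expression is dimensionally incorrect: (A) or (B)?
(B)

(A) F = ma: LHS [L M T^-2], RHS [L M T^-2] ✓
(B) F = mv: LHS [L M T^-2], RHS [L M T^-1] ✗

Expression (B) F = mv is dimensionally incorrect.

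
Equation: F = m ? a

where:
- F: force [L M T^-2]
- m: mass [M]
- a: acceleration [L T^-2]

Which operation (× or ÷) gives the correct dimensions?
multiplication (×): F = m × a

F [L M T^-2]; m [M]; a [L T^-2].
m × a → [L M T^-2] ✓
m ÷ a → [L^-1 M T^2] ✗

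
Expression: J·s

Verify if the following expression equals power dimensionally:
No

The expression J·s has dimensions [L^2 M T^-1], but power has dimensions [L^2 M T^-3].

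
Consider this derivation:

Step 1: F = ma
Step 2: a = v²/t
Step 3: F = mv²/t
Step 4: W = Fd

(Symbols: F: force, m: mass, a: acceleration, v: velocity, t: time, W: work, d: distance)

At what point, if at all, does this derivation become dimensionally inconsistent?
Step 2

Step 1: F = ma → LHS [L M T^-2], RHS [L M T^-2] ✓
Step 2: a = v²/t → LHS [L T^-2], RHS [L^2 T^-3] ✗

The first dimensional inconsistency appears in step 2: a = v²/t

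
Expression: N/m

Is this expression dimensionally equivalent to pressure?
No

The expression N/m has dimensions [M T^-2], but pressure has dimensions [L^-1 M T^-2].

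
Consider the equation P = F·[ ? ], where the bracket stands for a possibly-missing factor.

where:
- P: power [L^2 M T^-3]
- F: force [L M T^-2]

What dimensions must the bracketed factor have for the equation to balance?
[L T^-1] — velocity (e.g. v)

P has dimensions [L^2 M T^-3]; F has dimensions [L M T^-2].
The bracketed factor must supply [L^2 M T^-3] / [L M T^-2] = [L T^-1].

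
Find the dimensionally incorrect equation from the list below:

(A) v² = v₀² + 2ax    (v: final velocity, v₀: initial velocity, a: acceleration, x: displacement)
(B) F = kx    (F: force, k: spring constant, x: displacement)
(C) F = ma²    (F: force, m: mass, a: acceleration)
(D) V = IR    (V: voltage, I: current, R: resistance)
(C) F = ma²

The equation (C) F = ma² is dimensionally incorrect.

LHS (F): [L M T^-2]
RHS (ma²): [L^2 M T^-4] ✗

The dimensions do not match. The other three equations balance.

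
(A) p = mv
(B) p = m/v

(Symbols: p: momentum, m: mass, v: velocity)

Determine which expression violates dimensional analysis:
(B)

(A) p = mv: LHS [L M T^-1], RHS [L M T^-1] ✓
(B) p = m/v: LHS [L M T^-1], RHS [L^-1 M T] ✗

Expression (B) p = m/v is dimensionally incorrect.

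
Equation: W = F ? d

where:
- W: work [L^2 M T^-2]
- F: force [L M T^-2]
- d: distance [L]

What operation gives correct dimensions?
multiplication (×): W = F × d

W [L^2 M T^-2]; F [L M T^-2]; d [L].
F × d → [L^2 M T^-2] ✓
F ÷ d → [M T^-2] ✗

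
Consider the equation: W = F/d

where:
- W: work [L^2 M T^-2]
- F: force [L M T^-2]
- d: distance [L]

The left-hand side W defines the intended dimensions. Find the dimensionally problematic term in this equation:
The right-hand side term F/d

W has dimensions [L^2 M T^-2], but F/d has dimensions [M T^-2], so the term F/d is dimensionally wrong for W.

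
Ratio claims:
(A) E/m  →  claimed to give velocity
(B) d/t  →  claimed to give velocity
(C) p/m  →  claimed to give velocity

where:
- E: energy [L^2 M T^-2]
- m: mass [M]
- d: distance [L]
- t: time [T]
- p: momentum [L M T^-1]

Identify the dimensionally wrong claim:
(A) E/m does not give velocity

(A) E/m: [L^2 T^-2] ≠ velocity [L T^-1] ✗
(B) d/t: [L T^-1] = velocity [L T^-1] ✓
(C) p/m: [L T^-1] = velocity [L T^-1] ✓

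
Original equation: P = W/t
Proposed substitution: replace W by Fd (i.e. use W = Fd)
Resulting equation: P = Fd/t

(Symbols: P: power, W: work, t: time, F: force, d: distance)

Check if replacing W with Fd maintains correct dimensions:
Yes

[W] = [L^2 M T^-2] and [Fd] = [L^2 M T^-2]. These match, so the substitution replaces a quantity by one of the same dimensions and the result P = Fd/t has LHS [L^2 M T^-3] vs RHS [L^2 M T^-3] — still consistent.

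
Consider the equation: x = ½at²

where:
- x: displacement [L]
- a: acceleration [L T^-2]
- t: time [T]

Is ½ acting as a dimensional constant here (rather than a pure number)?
No

x has dimensions [L] and at² already has dimensions [L], so the equation balances without ½ contributing any dimensions. ½ is a pure (dimensionless) number; changing or removing it would not affect dimensional consistency.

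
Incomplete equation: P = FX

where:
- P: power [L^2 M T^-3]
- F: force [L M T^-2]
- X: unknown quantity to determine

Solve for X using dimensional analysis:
X = v (velocity), dimensions [L T^-1]

P has dimensions [L^2 M T^-3]; the rest of the RHS (F) has dimensions [L M T^-2].
So X must have dimensions [L T^-1] — X = v (velocity).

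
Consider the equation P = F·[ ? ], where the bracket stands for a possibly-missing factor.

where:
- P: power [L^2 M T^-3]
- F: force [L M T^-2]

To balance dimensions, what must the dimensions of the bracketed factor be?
[L T^-1] — velocity (e.g. v)

P has dimensions [L^2 M T^-3]; F has dimensions [L M T^-2].
The bracketed factor must supply [L^2 M T^-3] / [L M T^-2] = [L T^-1].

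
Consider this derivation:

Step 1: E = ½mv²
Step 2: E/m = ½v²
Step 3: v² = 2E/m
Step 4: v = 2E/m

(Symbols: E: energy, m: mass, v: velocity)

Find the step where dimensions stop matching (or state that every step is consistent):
Step 4

Step 1: E = ½mv² → LHS [L^2 M T^-2], RHS [L^2 M T^-2] ✓
Step 2: E/m = ½v² → LHS [L^2 T^-2], RHS [L^2 T^-2] ✓
Step 3: v² = 2E/m → LHS [L^2 T^-2], RHS [L^2 T^-2] ✓
Step 4: v = 2E/m → LHS [L T^-1], RHS [L^2 T^-2] ✗

The first dimensional inconsistency appears in step 4: v = 2E/m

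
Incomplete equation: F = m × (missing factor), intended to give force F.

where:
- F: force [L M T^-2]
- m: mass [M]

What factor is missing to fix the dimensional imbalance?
a (acceleration), dimensions [L T^-2]

F has dimensions [L M T^-2] and m has dimensions [M].
The missing factor must have dimensions [L M T^-2] / [M] = [L T^-2], i.e. acceleration (a).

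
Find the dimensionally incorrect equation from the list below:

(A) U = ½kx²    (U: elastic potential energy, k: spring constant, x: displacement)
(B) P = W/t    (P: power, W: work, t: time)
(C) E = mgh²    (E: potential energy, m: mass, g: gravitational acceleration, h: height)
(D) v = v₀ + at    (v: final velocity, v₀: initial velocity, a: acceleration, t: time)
(C) E = mgh²

The equation (C) E = mgh² is dimensionally incorrect.

LHS (E): [L^2 M T^-2]
RHS (mgh²): [L^3 M T^-2] ✗

The dimensions do not match. The other three equations balance.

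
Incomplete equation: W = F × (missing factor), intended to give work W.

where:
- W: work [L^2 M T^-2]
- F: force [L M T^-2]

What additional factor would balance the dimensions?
d (distance), dimensions [L]

W has dimensions [L^2 M T^-2] and F has dimensions [L M T^-2].
The missing factor must have dimensions [L^2 M T^-2] / [L M T^-2] = [L], i.e. distance (d).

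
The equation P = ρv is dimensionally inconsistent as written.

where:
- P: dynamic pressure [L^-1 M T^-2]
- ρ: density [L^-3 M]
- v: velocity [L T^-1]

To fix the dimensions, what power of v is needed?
The exponent of v should be 2: P = ρv^2

The LHS P has dimensions [L^-1 M T^-2]; v has dimensions [L T^-1].
As written, the RHS ρv (exponent 1 on v) has dimensions [L^-2 M T^-1], which does not match.
With exponent 2, the RHS ρv^2 has dimensions [L^-1 M T^-2], matching the LHS.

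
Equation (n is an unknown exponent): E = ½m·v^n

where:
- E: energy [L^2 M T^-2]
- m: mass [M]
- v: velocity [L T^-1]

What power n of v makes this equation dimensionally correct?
n = 2

E has dimensions [L^2 M T^-2]; v has dimensions [L T^-1].
The rest of the RHS has dimensions [M], so v^n must supply [L^2 T^-2].
With n = 2: ½m·v^2 has dimensions [L^2 M T^-2], matching the LHS ✓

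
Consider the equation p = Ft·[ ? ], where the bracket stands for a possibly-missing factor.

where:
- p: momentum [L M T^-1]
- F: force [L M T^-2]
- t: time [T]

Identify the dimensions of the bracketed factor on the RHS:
Nothing is missing — the bracketed factor must be dimensionless.

p has dimensions [L M T^-1] and Ft already has dimensions [L M T^-1], so p = Ft is dimensionally complete.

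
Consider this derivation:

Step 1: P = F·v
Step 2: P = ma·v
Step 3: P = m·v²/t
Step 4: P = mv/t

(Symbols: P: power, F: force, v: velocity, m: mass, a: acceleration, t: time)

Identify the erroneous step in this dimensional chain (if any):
Step 4

Step 1: P = F·v → LHS [L^2 M T^-3], RHS [L^2 M T^-3] ✓
Step 2: P = ma·v → LHS [L^2 M T^-3], RHS [L^2 M T^-3] ✓
Step 3: P = m·v²/t → LHS [L^2 M T^-3], RHS [L^2 M T^-3] ✓
Step 4: P = mv/t → LHS [L^2 M T^-3], RHS [L M T^-2] ✗

The first dimensional inconsistency appears in step 4: P = mv/t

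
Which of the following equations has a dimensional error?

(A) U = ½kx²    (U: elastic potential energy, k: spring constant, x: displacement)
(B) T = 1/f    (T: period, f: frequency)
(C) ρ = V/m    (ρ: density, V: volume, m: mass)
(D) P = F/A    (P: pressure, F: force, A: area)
(C) ρ = V/m

The equation (C) ρ = V/m is dimensionally incorrect.

LHS (ρ): [L^-3 M]
RHS (V/m): [L^3 M^-1] ✗

The dimensions do not match. The other three equations balance.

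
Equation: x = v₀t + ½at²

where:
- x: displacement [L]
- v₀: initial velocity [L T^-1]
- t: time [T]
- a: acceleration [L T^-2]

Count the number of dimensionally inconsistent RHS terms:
0

LHS x: [L]
- v₀t: [L] ✓
- ½at²: [L] ✓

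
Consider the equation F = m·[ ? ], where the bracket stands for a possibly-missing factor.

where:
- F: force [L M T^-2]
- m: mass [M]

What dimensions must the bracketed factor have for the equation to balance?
[L T^-2] — acceleration (e.g. a)

F has dimensions [L M T^-2]; m has dimensions [M].
The bracketed factor must supply [L M T^-2] / [M] = [L T^-2].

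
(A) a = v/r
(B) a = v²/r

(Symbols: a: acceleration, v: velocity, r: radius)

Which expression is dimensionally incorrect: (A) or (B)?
(A)

(A) a = v/r: LHS [L T^-2], RHS [T^-1] ✗
(B) a = v²/r: LHS [L T^-2], RHS [L T^-2] ✓

Expression (A) a = v/r is dimensionally incorrect.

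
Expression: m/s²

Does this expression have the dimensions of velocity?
No

The expression m/s² has dimensions [L T^-2], but velocity has dimensions [L T^-1].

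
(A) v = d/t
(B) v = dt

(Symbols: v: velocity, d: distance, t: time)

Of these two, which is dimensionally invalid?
(B)

(A) v = d/t: LHS [L T^-1], RHS [L T^-1] ✓
(B) v = dt: LHS [L T^-1], RHS [L T] ✗

Expression (B) v = dt is dimensionally incorrect.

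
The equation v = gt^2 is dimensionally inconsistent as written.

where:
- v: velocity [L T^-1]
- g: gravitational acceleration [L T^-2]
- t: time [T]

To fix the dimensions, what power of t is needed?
The exponent of t should be 1: v = gt

The LHS v has dimensions [L T^-1]; t has dimensions [T].
As written, the RHS gt^2 (exponent 2 on t) has dimensions [L], which does not match.
With exponent 1, the RHS gt has dimensions [L T^-1], matching the LHS.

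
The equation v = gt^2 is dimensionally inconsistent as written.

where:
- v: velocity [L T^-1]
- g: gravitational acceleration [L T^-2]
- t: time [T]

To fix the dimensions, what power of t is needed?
The exponent of t should be 1: v = gt

The LHS v has dimensions [L T^-1]; t has dimensions [T].
As written, the RHS gt^2 (exponent 2 on t) has dimensions [L], which does not match.
With exponent 1, the RHS gt has dimensions [L T^-1], matching the LHS.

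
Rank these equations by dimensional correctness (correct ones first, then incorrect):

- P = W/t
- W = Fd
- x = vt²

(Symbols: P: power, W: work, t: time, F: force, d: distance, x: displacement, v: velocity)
Dimensionally correct: P = W/t, W = Fd
Dimensionally incorrect: x = vt²
Ordered (correct first, then incorrect): P = W/t, W = Fd, x = vt²

- P = W/t: LHS [L^2 M T^-3], RHS [L^2 M T^-3] → correct ✓
- W = Fd: LHS [L^2 M T^-2], RHS [L^2 M T^-2] → correct ✓
- x = vt²: LHS [L], RHS [L T] → incorrect ✗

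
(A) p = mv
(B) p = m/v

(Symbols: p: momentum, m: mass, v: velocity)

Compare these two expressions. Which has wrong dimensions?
(B)

(A) p = mv: LHS [L M T^-1], RHS [L M T^-1] ✓
(B) p = m/v: LHS [L M T^-1], RHS [L^-1 M T] ✗

Expression (B) p = m/v is dimensionally incorrect.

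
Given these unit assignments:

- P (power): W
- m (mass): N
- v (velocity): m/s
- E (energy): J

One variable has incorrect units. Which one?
m

The variable m (mass) should have units kg, not N.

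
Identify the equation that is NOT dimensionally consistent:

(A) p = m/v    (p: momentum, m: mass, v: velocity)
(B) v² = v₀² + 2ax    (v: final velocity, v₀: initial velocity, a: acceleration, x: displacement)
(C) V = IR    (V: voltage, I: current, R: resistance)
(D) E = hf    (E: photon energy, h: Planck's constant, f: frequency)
(A) p = m/v

The equation (A) p = m/v is dimensionally incorrect.

LHS (p): [L M T^-1]
RHS (m/v): [L^-1 M T] ✗

The dimensions do not match. The other three equations balance.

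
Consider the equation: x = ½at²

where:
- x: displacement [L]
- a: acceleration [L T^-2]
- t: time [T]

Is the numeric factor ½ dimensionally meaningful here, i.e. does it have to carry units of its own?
No

x has dimensions [L] and at² already has dimensions [L], so the equation balances without ½ contributing any dimensions. ½ is a pure (dimensionless) number; changing or removing it would not affect dimensional consistency.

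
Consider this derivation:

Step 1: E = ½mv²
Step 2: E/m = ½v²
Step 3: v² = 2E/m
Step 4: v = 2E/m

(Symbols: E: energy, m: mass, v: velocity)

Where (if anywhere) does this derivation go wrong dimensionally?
Step 4

Step 1: E = ½mv² → LHS [L^2 M T^-2], RHS [L^2 M T^-2] ✓
Step 2: E/m = ½v² → LHS [L^2 T^-2], RHS [L^2 T^-2] ✓
Step 3: v² = 2E/m → LHS [L^2 T^-2], RHS [L^2 T^-2] ✓
Step 4: v = 2E/m → LHS [L T^-1], RHS [L^2 T^-2] ✗

The first dimensional inconsistency appears in step 4: v = 2E/m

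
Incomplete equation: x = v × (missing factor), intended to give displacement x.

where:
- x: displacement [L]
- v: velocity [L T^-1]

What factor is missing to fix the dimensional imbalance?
t (time), dimensions [T]

x has dimensions [L] and v has dimensions [L T^-1].
The missing factor must have dimensions [L] / [L T^-1] = [T], i.e. time (t).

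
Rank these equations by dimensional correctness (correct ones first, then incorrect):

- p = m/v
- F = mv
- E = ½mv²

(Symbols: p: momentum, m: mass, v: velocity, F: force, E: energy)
Dimensionally correct: E = ½mv²
Dimensionally incorrect: p = m/v, F = mv
Ordered (correct first, then incorrect): E = ½mv², p = m/v, F = mv

- p = m/v: LHS [L M T^-1], RHS [L^-1 M T] → incorrect ✗
- F = mv: LHS [L M T^-2], RHS [L M T^-1] → incorrect ✗
- E = ½mv²: LHS [L^2 M T^-2], RHS [L^2 M T^-2] → correct ✓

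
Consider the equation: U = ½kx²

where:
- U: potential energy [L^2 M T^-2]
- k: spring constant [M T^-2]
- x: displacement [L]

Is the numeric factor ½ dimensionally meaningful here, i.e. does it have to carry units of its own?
No

U has dimensions [L^2 M T^-2] and kx² already has dimensions [L^2 M T^-2], so the equation balances without ½ contributing any dimensions. ½ is a pure (dimensionless) number; changing or removing it would not affect dimensional consistency.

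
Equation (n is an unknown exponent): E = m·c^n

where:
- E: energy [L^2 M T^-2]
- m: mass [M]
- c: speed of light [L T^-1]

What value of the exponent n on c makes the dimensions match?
n = 2

E has dimensions [L^2 M T^-2]; c has dimensions [L T^-1].
The rest of the RHS has dimensions [M], so c^n must supply [L^2 T^-2].
With n = 2: m·c^2 has dimensions [L^2 M T^-2], matching the LHS ✓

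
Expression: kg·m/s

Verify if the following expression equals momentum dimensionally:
Yes

The expression kg·m/s has dimensions [L M T^-1], which is exactly momentum [L M T^-1].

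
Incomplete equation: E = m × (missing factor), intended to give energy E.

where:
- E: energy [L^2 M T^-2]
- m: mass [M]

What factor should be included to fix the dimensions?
v² (velocity squared), dimensions [L^2 T^-2]

E has dimensions [L^2 M T^-2] and m has dimensions [M].
The missing factor must have dimensions [L^2 M T^-2] / [M] = [L^2 T^-2], i.e. velocity squared (v²).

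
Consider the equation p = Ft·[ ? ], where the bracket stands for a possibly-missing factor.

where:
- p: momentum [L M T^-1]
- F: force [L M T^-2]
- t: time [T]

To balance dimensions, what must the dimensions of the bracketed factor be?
Nothing is missing — the bracketed factor must be dimensionless.

p has dimensions [L M T^-1] and Ft already has dimensions [L M T^-1], so p = Ft is dimensionally complete.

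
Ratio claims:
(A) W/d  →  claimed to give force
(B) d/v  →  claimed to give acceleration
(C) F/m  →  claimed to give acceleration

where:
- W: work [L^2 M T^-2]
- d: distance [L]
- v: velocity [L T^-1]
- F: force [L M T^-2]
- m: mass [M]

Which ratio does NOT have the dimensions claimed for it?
(B) d/v does not give acceleration

(A) W/d: [L M T^-2] = force [L M T^-2] ✓
(B) d/v: [T] ≠ acceleration [L T^-2] ✗
(C) F/m: [L T^-2] = acceleration [L T^-2] ✓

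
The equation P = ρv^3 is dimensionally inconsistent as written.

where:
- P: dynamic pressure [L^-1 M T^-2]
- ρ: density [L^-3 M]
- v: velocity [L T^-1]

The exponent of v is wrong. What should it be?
The exponent of v should be 2: P = ρv^2

The LHS P has dimensions [L^-1 M T^-2]; v has dimensions [L T^-1].
As written, the RHS ρv^3 (exponent 3 on v) has dimensions [M T^-3], which does not match.
With exponent 2, the RHS ρv^2 has dimensions [L^-1 M T^-2], matching the LHS.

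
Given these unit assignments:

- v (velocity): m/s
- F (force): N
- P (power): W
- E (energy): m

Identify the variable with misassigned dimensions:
E

The variable E (energy) should have units J, not m.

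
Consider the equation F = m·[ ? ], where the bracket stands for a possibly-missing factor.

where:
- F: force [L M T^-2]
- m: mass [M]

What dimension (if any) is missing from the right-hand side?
[L T^-2] — acceleration (e.g. a)

F has dimensions [L M T^-2]; m has dimensions [M].
The bracketed factor must supply [L M T^-2] / [M] = [L T^-2].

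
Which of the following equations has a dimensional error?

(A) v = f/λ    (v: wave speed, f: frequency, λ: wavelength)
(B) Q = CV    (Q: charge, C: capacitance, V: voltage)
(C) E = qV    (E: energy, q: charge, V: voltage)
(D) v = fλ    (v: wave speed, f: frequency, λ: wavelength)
(A) v = f/λ

The equation (A) v = f/λ is dimensionally incorrect.

LHS (v): [L T^-1]
RHS (f/λ): [L^-1 T^-1] ✗

The dimensions do not match. The other three equations balance.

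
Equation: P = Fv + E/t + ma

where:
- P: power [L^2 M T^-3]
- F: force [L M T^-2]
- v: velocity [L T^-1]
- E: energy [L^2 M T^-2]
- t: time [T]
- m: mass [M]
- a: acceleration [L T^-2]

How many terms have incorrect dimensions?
1

LHS P: [L^2 M T^-3]
- Fv: [L^2 M T^-3] ✓
- E/t: [L^2 M T^-3] ✓
- ma: [L M T^-2] ✗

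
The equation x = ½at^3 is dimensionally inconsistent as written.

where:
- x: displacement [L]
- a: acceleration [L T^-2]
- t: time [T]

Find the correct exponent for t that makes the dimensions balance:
The exponent of t should be 2: x = ½at^2

The LHS x has dimensions [L]; t has dimensions [T].
As written, the RHS ½at^3 (exponent 3 on t) has dimensions [L T], which does not match.
With exponent 2, the RHS ½at^2 has dimensions [L], matching the LHS.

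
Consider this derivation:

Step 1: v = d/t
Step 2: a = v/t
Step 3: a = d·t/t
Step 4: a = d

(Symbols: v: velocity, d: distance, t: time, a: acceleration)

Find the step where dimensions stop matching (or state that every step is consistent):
Step 3

Step 1: v = d/t → LHS [L T^-1], RHS [L T^-1] ✓
Step 2: a = v/t → LHS [L T^-2], RHS [L T^-2] ✓
Step 3: a = d·t/t → LHS [L T^-2], RHS [L] ✗

The first dimensional inconsistency appears in step 3: a = d·t/t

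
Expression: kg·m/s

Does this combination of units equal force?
No

The expression kg·m/s has dimensions [L M T^-1], but force has dimensions [L M T^-2].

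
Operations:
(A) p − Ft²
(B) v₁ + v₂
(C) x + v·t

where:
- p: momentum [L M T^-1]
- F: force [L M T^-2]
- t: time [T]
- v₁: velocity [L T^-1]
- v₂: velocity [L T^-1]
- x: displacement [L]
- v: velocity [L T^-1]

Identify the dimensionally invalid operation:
(A) p − Ft²

(A) p − Ft²: p [L M T^-1] and Ft² [L M] — different dimensions cannot be added/subtracted ✗
(B) v₁ + v₂: v₁ [L T^-1] and v₂ [L T^-1] — same dimensions ✓
(C) x + v·t: x [L] and v·t [L] — same dimensions ✓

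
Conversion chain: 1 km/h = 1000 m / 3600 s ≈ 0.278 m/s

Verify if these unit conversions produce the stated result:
The chain is correct (no errors).

Correct: 1 km = 1000 m, 1 h = 3600 s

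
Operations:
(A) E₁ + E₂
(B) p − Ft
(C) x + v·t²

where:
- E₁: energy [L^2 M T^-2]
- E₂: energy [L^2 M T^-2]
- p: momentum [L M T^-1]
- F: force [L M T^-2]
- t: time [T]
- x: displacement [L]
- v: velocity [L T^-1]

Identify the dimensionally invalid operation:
(C) x + v·t²

(A) E₁ + E₂: E₁ [L^2 M T^-2] and E₂ [L^2 M T^-2] — same dimensions ✓
(B) p − Ft: p [L M T^-1] and Ft [L M T^-1] — same dimensions ✓
(C) x + v·t²: x [L] and v·t² [L T] — different dimensions cannot be added/subtracted ✗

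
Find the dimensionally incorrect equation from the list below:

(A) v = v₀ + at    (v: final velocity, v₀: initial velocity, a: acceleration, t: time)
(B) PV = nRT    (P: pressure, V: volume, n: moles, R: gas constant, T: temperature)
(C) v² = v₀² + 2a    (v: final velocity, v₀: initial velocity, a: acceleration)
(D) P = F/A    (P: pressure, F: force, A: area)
(C) v² = v₀² + 2a

The equation (C) v² = v₀² + 2a is dimensionally incorrect.

LHS (v²): [L^2 T^-2]
RHS terms:
  - v₀²: [L^2 T^-2] ✓
  - 2a: [L T^-2] ✗ (does not match LHS)

The dimensions do not match. The other three equations balance.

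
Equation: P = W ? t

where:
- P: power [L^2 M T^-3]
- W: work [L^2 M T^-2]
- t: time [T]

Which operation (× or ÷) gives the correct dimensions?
division (÷): P = W ÷ t

P [L^2 M T^-3]; W [L^2 M T^-2]; t [T].
W × t → [L^2 M T^-1] ✗
W ÷ t → [L^2 M T^-3] ✓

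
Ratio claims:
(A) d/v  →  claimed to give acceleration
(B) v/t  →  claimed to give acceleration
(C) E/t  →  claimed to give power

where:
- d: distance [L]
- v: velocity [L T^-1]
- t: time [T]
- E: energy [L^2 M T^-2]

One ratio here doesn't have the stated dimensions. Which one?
(A) d/v does not give acceleration

(A) d/v: [T] ≠ acceleration [L T^-2] ✗
(B) v/t: [L T^-2] = acceleration [L T^-2] ✓
(C) E/t: [L^2 M T^-3] = power [L^2 M T^-3] ✓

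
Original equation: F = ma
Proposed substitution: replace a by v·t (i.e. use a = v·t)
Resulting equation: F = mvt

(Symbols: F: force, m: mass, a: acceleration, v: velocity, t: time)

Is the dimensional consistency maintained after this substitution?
No

[a] = [L T^-2] and [v·t] = [L]. These differ, so the substitution replaces a quantity by one of different dimensions and the result F = mvt has LHS [L M T^-2] vs RHS [L M] — inconsistent.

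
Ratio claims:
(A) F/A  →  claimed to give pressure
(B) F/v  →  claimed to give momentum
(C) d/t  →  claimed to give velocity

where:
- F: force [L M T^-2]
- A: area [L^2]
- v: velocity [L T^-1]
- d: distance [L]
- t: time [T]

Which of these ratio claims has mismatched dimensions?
(B) F/v does not give momentum

(A) F/A: [L^-1 M T^-2] = pressure [L^-1 M T^-2] ✓
(B) F/v: [M T^-1] ≠ momentum [L M T^-1] ✗
(C) d/t: [L T^-1] = velocity [L T^-1] ✓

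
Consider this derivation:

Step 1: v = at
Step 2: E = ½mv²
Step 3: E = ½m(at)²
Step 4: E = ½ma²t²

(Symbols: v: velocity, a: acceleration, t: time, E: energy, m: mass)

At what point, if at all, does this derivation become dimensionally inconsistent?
No step introduces an error — all steps are dimensionally consistent.

Step 1: v = at → LHS [L T^-1], RHS [L T^-1] ✓
Step 2: E = ½mv² → LHS [L^2 M T^-2], RHS [L^2 M T^-2] ✓
Step 3: E = ½m(at)² → LHS [L^2 M T^-2], RHS [L^2 M T^-2] ✓
Step 4: E = ½ma²t² → LHS [L^2 M T^-2], RHS [L^2 M T^-2] ✓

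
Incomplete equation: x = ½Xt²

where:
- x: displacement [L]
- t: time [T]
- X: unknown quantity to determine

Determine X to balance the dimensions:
X = a (acceleration), dimensions [L T^-2]

x has dimensions [L]; the rest of the RHS (½ t²) has dimensions [T^2].
So X must have dimensions [L T^-2] — X = a (acceleration).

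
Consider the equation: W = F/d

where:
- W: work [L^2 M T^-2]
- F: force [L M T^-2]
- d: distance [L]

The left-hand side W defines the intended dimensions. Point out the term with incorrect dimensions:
The right-hand side term F/d

W has dimensions [L^2 M T^-2], but F/d has dimensions [M T^-2], so the term F/d is dimensionally wrong for W.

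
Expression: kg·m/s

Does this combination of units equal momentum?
Yes

The expression kg·m/s has dimensions [L M T^-1], which is exactly momentum [L M T^-1].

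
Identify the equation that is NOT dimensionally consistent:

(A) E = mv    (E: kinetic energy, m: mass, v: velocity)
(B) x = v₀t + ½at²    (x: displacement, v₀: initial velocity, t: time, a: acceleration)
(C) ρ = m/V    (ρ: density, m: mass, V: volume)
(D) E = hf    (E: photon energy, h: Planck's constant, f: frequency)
(A) E = mv

The equation (A) E = mv is dimensionally incorrect.

LHS (E): [L^2 M T^-2]
RHS (mv): [L M T^-1] ✗

The dimensions do not match. The other three equations balance.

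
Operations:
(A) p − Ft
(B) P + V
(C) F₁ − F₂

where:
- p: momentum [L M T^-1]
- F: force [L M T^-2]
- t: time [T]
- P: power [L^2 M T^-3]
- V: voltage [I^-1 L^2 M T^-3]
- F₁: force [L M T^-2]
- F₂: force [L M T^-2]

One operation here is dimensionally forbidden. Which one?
(B) P + V

(A) p − Ft: p [L M T^-1] and Ft [L M T^-1] — same dimensions ✓
(B) P + V: P [L^2 M T^-3] and V [I^-1 L^2 M T^-3] — different dimensions cannot be added/subtracted ✗
(C) F₁ − F₂: F₁ [L M T^-2] and F₂ [L M T^-2] — same dimensions ✓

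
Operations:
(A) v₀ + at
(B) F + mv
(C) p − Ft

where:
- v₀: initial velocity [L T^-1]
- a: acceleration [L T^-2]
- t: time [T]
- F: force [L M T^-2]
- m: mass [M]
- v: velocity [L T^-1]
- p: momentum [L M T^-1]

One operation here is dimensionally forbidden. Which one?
(B) F + mv

(A) v₀ + at: v₀ [L T^-1] and at [L T^-1] — same dimensions ✓
(B) F + mv: F [L M T^-2] and mv [L M T^-1] — different dimensions cannot be added/subtracted ✗
(C) p − Ft: p [L M T^-1] and Ft [L M T^-1] — same dimensions ✓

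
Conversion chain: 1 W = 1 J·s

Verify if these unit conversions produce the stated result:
The chain is incorrect (it contains an error).

Incorrect: Watt is J/s, not J·s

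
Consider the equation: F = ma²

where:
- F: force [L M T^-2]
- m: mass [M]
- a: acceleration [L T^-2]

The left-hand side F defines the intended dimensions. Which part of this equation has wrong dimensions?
The right-hand side term ma²

F has dimensions [L M T^-2], but ma² has dimensions [L^2 M T^-4], so the term ma² is dimensionally wrong for F.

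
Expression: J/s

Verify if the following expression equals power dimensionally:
Yes

The expression J/s has dimensions [L^2 M T^-3], which is exactly power [L^2 M T^-3].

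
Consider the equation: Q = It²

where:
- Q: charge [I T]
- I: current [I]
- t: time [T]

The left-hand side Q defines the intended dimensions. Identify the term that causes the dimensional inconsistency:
The right-hand side term It²

Q has dimensions [I T], but It² has dimensions [I T^2], so the term It² is dimensionally wrong for Q.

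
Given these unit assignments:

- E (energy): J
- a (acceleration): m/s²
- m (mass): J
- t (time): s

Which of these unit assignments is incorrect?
m

The variable m (mass) should have units kg, not J.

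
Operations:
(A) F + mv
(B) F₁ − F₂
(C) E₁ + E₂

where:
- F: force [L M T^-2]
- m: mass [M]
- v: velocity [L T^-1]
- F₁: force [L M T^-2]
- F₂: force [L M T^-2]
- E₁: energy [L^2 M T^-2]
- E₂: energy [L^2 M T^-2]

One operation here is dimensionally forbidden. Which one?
(A) F + mv

(A) F + mv: F [L M T^-2] and mv [L M T^-1] — different dimensions cannot be added/subtracted ✗
(B) F₁ − F₂: F₁ [L M T^-2] and F₂ [L M T^-2] — same dimensions ✓
(C) E₁ + E₂: E₁ [L^2 M T^-2] and E₂ [L^2 M T^-2] — same dimensions ✓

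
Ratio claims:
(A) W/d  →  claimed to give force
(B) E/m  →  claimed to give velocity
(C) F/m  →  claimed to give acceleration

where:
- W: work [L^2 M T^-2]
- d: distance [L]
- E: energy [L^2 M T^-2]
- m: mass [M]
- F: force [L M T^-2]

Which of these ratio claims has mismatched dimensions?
(B) E/m does not give velocity

(A) W/d: [L M T^-2] = force [L M T^-2] ✓
(B) E/m: [L^2 T^-2] ≠ velocity [L T^-1] ✗
(C) F/m: [L T^-2] = acceleration [L T^-2] ✓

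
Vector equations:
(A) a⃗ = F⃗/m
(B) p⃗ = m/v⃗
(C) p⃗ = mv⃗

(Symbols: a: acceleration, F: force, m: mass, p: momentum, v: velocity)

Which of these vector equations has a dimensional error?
(B) p⃗ = m/v⃗

(A) a⃗ = F⃗/m: LHS [L T^-2], RHS [L T^-2] ✓ — force (vector) divided by mass (scalar)
(B) p⃗ = m/v⃗: LHS [L M T^-1], RHS [L^-1 M T] ✗ — momentum is mass times velocity; should be mv⃗ (and division by a vector is undefined)
(C) p⃗ = mv⃗: LHS [L M T^-1], RHS [L M T^-1] ✓ — mass (scalar) times velocity (vector)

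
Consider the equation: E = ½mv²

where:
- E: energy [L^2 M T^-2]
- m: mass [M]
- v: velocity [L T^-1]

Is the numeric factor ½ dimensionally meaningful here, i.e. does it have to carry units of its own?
No

E has dimensions [L^2 M T^-2] and mv² already has dimensions [L^2 M T^-2], so the equation balances without ½ contributing any dimensions. ½ is a pure (dimensionless) number; changing or removing it would not affect dimensional consistency.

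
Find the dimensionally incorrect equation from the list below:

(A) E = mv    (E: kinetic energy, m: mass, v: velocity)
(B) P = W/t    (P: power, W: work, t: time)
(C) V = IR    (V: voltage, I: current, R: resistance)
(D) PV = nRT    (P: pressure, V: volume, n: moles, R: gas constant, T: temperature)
(A) E = mv

The equation (A) E = mv is dimensionally incorrect.

LHS (E): [L^2 M T^-2]
RHS (mv): [L M T^-1] ✗

The dimensions do not match. The other three equations balance.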